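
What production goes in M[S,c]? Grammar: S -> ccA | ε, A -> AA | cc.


For [S, c]: 'c' ∈ FIRST(ccA)
Entry: S -> ccA


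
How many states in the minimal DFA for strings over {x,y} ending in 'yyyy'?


Track the longest suffix of input matching a prefix of 'yyyy': 5 classes (prefixes of length 0..4)
Minimal DFA: 5 states


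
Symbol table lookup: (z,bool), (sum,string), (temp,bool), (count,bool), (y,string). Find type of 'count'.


Lookup 'count' → type bool


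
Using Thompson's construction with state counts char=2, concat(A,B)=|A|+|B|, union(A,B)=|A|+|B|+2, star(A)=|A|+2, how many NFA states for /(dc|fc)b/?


Syntax tree has 5 char leaf(s), 1 union(s), 0 star(s)
chars contribute 5×2 = 10; each union adds +2; each star adds +2
Total: 10 + 2 + 0 = 12 states


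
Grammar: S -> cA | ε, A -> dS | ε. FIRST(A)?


Per alternative of A: FIRST(dS) = {d}; FIRST(ε) = {ε}
FIRST(A) = {d, ε}


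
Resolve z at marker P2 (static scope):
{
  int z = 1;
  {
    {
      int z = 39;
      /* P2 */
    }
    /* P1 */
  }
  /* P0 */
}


z declared in the same block as P2
z = 39


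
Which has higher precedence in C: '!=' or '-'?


'-' is additive (level 9); '!=' is equality (level 6)
Higher level binds tighter
'-' has higher precedence than '!='


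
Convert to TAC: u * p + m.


Break into single-operator statements:
t1 = u * p
t2 = t1 + m


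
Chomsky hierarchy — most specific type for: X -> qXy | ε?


Single nonterminal LHS, but q^n y^n is not regular
Classification: Type 2 (Context-Free)


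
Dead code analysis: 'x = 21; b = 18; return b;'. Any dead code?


x is assigned but never read
Dead: 'x = 21'


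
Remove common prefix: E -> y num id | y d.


Common prefix: 'y'
Factored: E -> y E', E' -> num id | d


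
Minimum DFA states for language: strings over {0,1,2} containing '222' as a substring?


KMP-style automaton: 3 progress states + 1 absorbing accept = 4
Minimal DFA: 4 states


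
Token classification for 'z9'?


Pattern: letter/underscore followed by alphanumerics, not a keyword
Type: IDENTIFIER


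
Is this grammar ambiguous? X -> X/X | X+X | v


'v/v+v' has two parse trees (no precedence encoded between / and +)
Ambiguous


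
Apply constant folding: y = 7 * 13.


7 * 13 = 91 at compile time
Optimized: y = 91


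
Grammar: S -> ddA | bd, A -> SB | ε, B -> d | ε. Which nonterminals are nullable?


A nonterminal is nullable iff some alternative derives ε (directly, or every symbol in it is nullable)
Nullable: {A, B}


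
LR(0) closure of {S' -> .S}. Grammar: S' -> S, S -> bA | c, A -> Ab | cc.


Start: S' -> .S
For each item with dot before a nonterminal B, add B -> .γ for every B-production
Closure: [S' -> .S, S -> .bA, S -> .c]


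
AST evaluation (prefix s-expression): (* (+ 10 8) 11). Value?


Evaluate inner: (+ 10 8) = 18
Evaluate root: (* 18 11) = 198
Result: 198


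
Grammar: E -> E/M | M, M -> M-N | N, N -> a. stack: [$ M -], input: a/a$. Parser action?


no handle; shift 'a'
Action: shift


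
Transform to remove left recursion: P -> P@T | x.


Left-recursive alternatives: P@T; non-recursive: x
Introduce P': P -> xP', P' -> @TP' | ε


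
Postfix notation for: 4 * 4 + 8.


Left to right (same or higher precedence on left)
Postfix: 4 4 * 8 +


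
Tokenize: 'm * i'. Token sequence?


Scan left to right, longest-match per lexeme
Tokens: ID(m), OP(*), ID(i)


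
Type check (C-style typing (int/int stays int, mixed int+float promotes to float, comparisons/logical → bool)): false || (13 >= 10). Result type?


Operand types: bool || bool
Rule: logical operators take bool operands and yield bool
Result type: bool


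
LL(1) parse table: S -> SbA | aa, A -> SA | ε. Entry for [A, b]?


For [A, b]: ε is nullable and 'b' ∈ FOLLOW(A)
Entry: A -> ε


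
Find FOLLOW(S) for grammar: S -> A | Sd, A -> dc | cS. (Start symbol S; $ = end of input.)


$ ∈ FOLLOW(S). For each A -> αBβ: add FIRST(β)\{ε} to FOLLOW(B); if β nullable, add FOLLOW(A).
FOLLOW(S) = {$, d}


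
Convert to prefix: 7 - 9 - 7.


left-to-right (same/higher precedence on left): tree is (- (- 7 9) 7)
Prefix: - - 7 9 7


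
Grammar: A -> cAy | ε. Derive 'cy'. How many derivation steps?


Derivation: A => cAy => cy
Steps: 2


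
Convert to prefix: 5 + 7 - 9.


left-to-right (same/higher precedence on left): tree is (- (+ 5 7) 9)
Prefix: - + 5 7 9


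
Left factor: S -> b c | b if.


Common prefix: 'b'
Factored: S -> b S', S' -> c | if


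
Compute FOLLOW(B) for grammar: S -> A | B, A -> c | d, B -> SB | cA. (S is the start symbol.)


$ ∈ FOLLOW(S). For each A -> αBβ: add FIRST(β)\{ε} to FOLLOW(B); if β nullable, add FOLLOW(A).
FOLLOW(B) = {$, c, d}


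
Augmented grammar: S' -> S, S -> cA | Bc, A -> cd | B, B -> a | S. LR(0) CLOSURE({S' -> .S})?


Start: S' -> .S
For each item with dot before a nonterminal B, add B -> .γ for every B-production
Closure: [S' -> .S, S -> .cA, S -> .Bc, B -> .a, B -> .S]


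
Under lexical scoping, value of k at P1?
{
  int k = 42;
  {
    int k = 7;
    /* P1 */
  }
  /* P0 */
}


k declared in the same block as P1
k = 7


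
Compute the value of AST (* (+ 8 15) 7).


Evaluate inner: (+ 8 15) = 23
Evaluate root: (* 23 7) = 161
Result: 161


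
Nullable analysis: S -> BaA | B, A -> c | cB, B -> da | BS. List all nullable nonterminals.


A nonterminal is nullable iff some alternative derives ε (directly, or every symbol in it is nullable)
Nullable: {}


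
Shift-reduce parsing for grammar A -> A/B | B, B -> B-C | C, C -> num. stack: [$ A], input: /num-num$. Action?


shift '/' to continue A -> A/B
Action: shift


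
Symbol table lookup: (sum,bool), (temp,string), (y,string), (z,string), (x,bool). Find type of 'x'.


Lookup 'x' → type bool


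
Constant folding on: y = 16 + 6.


16 + 6 = 22 at compile time
Optimized: y = 22


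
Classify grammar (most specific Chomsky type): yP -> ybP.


LHS has context (more than one symbol) and |LHS| ≤ |RHS|
Classification: Type 1 (Context-Sensitive)


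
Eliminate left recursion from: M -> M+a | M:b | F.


Left-recursive alternatives: M+a, M:b; non-recursive: F
Introduce M': M -> FM', M' -> +aM' | :bM' | ε


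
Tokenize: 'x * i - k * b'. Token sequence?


Scan left to right, longest-match per lexeme
Tokens: ID(x), OP(*), ID(i), OP(-), ID(k), OP(*), ID(b)


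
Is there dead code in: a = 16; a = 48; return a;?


first assignment to a is overwritten before any read
Dead: 'a = 16'


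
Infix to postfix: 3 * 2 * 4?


Left to right (same or higher precedence on left)
Postfix: 3 2 * 4 *


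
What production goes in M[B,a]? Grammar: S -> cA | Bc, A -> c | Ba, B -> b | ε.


For [B, a]: ε is nullable and 'a' ∈ FOLLOW(B)
Entry: B -> ε


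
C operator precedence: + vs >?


'+' is additive (level 9); '>' is relational (level 7)
Higher level binds tighter
'+' has higher precedence than '>'


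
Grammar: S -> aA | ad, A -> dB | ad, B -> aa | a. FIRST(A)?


Per alternative of A: FIRST(dB) = {d}; FIRST(ad) = {a}
FIRST(A) = {a, d}


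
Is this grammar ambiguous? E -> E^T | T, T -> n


precedence layered via separate nonterminal T: deterministic
Unambiguous


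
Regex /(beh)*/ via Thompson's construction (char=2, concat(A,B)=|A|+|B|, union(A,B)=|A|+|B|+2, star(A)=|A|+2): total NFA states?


Syntax tree has 3 char leaf(s), 0 union(s), 1 star(s)
chars contribute 3×2 = 6; each union adds +2; each star adds +2
Total: 6 + 0 + 2 = 8 states


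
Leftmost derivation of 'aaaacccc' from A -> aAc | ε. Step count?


Derivation: A => aAc => aaAcc => aaaAccc => aaaaAcccc => aaaacccc
Steps: 5


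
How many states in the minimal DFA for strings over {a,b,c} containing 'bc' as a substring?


KMP-style automaton: 2 progress states + 1 absorbing accept = 3
Minimal DFA: 3 states


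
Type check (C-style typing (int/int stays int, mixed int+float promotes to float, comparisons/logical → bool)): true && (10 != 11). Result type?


Operand types: bool && bool
Rule: logical operators take bool operands and yield bool
Result type: bool


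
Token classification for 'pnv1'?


Pattern: letter/underscore followed by alphanumerics, not a keyword
Type: IDENTIFIER


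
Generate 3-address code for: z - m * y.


Break into single-operator statements:
t1 = m * y
t2 = z - t1


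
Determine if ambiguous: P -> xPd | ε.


balanced x^n…d^n: each string has a unique parse
Unambiguous


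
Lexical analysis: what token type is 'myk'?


Pattern: letter/underscore followed by alphanumerics, not a keyword
Type: IDENTIFIER


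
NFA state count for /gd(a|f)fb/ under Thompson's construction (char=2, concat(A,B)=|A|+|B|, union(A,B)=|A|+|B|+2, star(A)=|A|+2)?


Syntax tree has 6 char leaf(s), 1 union(s), 0 star(s)
chars contribute 6×2 = 12; each union adds +2; each star adds +2
Total: 12 + 2 + 0 = 14 states


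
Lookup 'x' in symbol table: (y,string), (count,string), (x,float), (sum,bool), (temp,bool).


Lookup 'x' → type float


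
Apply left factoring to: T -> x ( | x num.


Common prefix: 'x'
Factored: T -> x T', T' -> ( | num


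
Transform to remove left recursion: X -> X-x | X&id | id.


Left-recursive alternatives: X-x, X&id; non-recursive: id
Introduce X': X -> idX', X' -> -xX' | &idX' | ε


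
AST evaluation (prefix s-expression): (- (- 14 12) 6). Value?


Evaluate inner: (- 14 12) = 2
Evaluate root: (- 2 6) = -4
Result: -4


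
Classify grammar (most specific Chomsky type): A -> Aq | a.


Left-linear: every RHS is a terminal or one nonterminal followed by a terminal
Classification: Type 3 (Regular)


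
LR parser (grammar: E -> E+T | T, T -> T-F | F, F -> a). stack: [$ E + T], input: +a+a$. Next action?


handle 'E+T' on top; lookahead ∈ FOLLOW(E) = {+, $}
Action: reduce (E -> E+T)


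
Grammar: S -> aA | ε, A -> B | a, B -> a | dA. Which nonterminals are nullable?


A nonterminal is nullable iff some alternative derives ε (directly, or every symbol in it is nullable)
Nullable: {S}


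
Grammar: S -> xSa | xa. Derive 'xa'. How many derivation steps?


Derivation: S => xa
Steps: 1


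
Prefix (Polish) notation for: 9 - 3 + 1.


left-to-right (same/higher precedence on left): tree is (+ (- 9 3) 1)
Prefix: + - 9 3 1


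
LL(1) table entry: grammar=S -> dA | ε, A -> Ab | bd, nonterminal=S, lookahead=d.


For [S, d]: 'd' ∈ FIRST(dA)
Entry: S -> dA


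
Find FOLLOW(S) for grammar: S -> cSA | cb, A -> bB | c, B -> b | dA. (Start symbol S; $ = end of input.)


$ ∈ FOLLOW(S). For each A -> αBβ: add FIRST(β)\{ε} to FOLLOW(B); if β nullable, add FOLLOW(A).
FOLLOW(S) = {$, b, c}


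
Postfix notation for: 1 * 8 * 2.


Left to right (same or higher precedence on left)
Postfix: 1 8 * 2 *


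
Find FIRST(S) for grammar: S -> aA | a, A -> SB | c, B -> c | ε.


Per alternative of S: FIRST(aA) = {a}; FIRST(a) = {a}
FIRST(S) = {a}


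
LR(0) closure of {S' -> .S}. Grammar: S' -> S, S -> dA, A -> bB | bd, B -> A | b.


Start: S' -> .S
For each item with dot before a nonterminal B, add B -> .γ for every B-production
Closure: [S' -> .S, S -> .dA]


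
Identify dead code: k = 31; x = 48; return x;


k is assigned but never read
Dead: 'k = 31'


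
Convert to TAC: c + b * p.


Break into single-operator statements:
t1 = b * p
t2 = c + t1


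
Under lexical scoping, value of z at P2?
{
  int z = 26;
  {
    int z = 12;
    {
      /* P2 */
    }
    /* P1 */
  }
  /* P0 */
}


P2's block does not declare z; resolves to the enclosing declaration at depth 1
z = 12


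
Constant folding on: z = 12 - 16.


12 - 16 = -4 at compile time
Optimized: z = -4


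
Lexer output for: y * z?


Scan left to right, longest-match per lexeme
Tokens: ID(y), OP(*), ID(z)


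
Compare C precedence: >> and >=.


'>>' is shift (level 8); '>=' is relational (level 7)
Higher level binds tighter
'>>' has higher precedence than '>='


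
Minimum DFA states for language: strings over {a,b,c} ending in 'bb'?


Track the longest suffix of input matching a prefix of 'bb': 3 classes (prefixes of length 0..2)
Minimal DFA: 3 states


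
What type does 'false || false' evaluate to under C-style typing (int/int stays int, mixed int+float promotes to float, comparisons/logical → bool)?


Operand types: bool || bool
Rule: logical operators take bool operands and yield bool
Result type: bool


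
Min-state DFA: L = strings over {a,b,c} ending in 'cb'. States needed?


Track the longest suffix of input matching a prefix of 'cb': 3 classes (prefixes of length 0..2)
Minimal DFA: 3 states


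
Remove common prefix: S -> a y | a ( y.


Common prefix: 'a'
Factored: S -> a S', S' -> y | ( y


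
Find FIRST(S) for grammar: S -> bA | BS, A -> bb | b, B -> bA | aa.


Per alternative of S: FIRST(bA) = {b}; FIRST(BS) = {a, b}
FIRST(S) = {a, b}


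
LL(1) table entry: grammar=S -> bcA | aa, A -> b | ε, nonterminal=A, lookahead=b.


For [A, b]: 'b' ∈ FIRST(b)
Entry: A -> b


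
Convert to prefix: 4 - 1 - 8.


left-to-right (same/higher precedence on left): tree is (- (- 4 1) 8)
Prefix: - - 4 1 8


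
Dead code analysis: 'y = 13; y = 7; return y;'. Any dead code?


first assignment to y is overwritten before any read
Dead: 'y = 13'


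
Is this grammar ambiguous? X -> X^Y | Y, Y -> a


precedence layered via separate nonterminal Y: deterministic
Unambiguous


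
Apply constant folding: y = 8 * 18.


8 * 18 = 144 at compile time
Optimized: y = 144


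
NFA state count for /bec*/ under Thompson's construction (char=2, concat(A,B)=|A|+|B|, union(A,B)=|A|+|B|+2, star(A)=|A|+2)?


Syntax tree has 3 char leaf(s), 0 union(s), 1 star(s)
chars contribute 3×2 = 6; each union adds +2; each star adds +2
Total: 6 + 0 + 2 = 8 states


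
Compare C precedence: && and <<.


'<<' is shift (level 8); '&&' is logical AND (level 2)
Higher level binds tighter
'<<' has higher precedence than '&&'


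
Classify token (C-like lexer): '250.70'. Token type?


Pattern: digits with a decimal point
Type: FLOAT_LITERAL


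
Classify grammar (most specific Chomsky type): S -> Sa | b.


Left-linear: every RHS is a terminal or one nonterminal followed by a terminal
Classification: Type 3 (Regular)


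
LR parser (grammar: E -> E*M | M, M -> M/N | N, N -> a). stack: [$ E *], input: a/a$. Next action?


no handle ('E*' is not any RHS); shift 'a'
Action: shift


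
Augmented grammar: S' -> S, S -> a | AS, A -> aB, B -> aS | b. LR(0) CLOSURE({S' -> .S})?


Start: S' -> .S
For each item with dot before a nonterminal B, add B -> .γ for every B-production
Closure: [S' -> .S, S -> .a, S -> .AS, A -> .aB]


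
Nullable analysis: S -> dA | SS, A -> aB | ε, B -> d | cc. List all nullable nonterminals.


A nonterminal is nullable iff some alternative derives ε (directly, or every symbol in it is nullable)
Nullable: {A}


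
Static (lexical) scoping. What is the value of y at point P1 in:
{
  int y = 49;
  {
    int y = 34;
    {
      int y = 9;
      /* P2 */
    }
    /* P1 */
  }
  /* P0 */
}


y declared in the same block as P1
y = 34


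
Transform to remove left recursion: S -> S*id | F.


Left-recursive alternatives: S*id; non-recursive: F
Introduce S': S -> FS', S' -> *idS' | ε


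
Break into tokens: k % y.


Scan left to right, longest-match per lexeme
Tokens: ID(k), OP(%), ID(y)


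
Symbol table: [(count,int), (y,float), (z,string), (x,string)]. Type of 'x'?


Lookup 'x' → type string


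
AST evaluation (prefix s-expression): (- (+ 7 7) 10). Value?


Evaluate inner: (+ 7 7) = 14
Evaluate root: (- 14 10) = 4
Result: 4


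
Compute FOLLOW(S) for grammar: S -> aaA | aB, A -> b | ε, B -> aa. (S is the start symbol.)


$ ∈ FOLLOW(S). For each A -> αBβ: add FIRST(β)\{ε} to FOLLOW(B); if β nullable, add FOLLOW(A).
FOLLOW(S) = {$}


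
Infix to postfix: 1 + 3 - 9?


Left to right (same or higher precedence on left)
Postfix: 1 3 + 9 -


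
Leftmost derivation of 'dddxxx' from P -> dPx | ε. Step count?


Derivation: P => dPx => ddPxx => dddPxxx => dddxxx
Steps: 4


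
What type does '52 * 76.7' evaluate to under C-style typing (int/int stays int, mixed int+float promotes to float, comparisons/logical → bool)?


Operand types: int * float
Rule: mixed int/float promotes to float; int/int stays int
Result type: float


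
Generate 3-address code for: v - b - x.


Break into single-operator statements:
t1 = v - b
t2 = t1 - x


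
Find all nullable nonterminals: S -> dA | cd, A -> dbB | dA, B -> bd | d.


A nonterminal is nullable iff some alternative derives ε (directly, or every symbol in it is nullable)
Nullable: {}


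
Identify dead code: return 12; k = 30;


statement follows a return and is unreachable
Dead: 'k = 30'


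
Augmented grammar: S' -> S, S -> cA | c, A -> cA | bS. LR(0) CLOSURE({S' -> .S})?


Start: S' -> .S
For each item with dot before a nonterminal B, add B -> .γ for every B-production
Closure: [S' -> .S, S -> .cA, S -> .c]


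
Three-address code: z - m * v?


Break into single-operator statements:
t1 = m * v
t2 = z - t1


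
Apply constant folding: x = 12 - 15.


12 - 15 = -3 at compile time
Optimized: x = -3


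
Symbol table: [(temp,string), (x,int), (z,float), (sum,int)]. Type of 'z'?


Lookup 'z' → type float


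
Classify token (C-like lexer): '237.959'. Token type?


Pattern: digits with a decimal point
Type: FLOAT_LITERAL


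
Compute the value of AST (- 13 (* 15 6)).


Evaluate inner: (* 15 6) = 90
Evaluate root: (- 13 90) = -77
Result: -77


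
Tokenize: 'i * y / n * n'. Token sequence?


Scan left to right, longest-match per lexeme
Tokens: ID(i), OP(*), ID(y), OP(/), ID(n), OP(*), ID(n)


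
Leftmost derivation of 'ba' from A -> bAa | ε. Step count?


Derivation: A => bAa => ba
Steps: 2


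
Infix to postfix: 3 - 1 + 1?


Left to right (same or higher precedence on left)
Postfix: 3 1 - 1 +


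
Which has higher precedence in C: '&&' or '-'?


'-' is additive (level 9); '&&' is logical AND (level 2)
Higher level binds tighter
'-' has higher precedence than '&&'


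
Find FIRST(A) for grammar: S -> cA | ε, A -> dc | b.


Per alternative of A: FIRST(dc) = {d}; FIRST(b) = {b}
FIRST(A) = {b, d}


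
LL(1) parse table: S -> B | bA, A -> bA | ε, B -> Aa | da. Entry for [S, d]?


For [S, d]: 'd' ∈ FIRST(B)
Entry: S -> B


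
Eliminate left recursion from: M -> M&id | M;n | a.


Left-recursive alternatives: M&id, M;n; non-recursive: a
Introduce M': M -> aM', M' -> &idM' | ;nM' | ε


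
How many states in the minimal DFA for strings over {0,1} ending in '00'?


Track the longest suffix of input matching a prefix of '00': 3 classes (prefixes of length 0..2)
Minimal DFA: 3 states


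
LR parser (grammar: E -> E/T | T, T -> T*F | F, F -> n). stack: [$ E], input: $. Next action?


start symbol E on stack, input exhausted
Action: accept


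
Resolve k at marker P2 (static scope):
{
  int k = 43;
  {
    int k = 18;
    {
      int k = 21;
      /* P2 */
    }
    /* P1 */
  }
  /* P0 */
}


k declared in the same block as P2
k = 21


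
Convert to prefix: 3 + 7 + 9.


left-to-right (same/higher precedence on left): tree is (+ (+ 3 7) 9)
Prefix: + + 3 7 9


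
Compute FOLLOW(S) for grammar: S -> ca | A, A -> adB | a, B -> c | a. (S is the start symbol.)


$ ∈ FOLLOW(S). For each A -> αBβ: add FIRST(β)\{ε} to FOLLOW(B); if β nullable, add FOLLOW(A).
FOLLOW(S) = {$}


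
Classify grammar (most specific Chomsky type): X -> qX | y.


Right-linear: every RHS is a terminal or a terminal followed by one nonterminal
Classification: Type 3 (Regular)


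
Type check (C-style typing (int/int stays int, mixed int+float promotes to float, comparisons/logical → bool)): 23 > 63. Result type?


Operand types: int > int
Rule: comparison yields bool
Result type: bool


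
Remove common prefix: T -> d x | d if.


Common prefix: 'd'
Factored: T -> d T', T' -> x | if


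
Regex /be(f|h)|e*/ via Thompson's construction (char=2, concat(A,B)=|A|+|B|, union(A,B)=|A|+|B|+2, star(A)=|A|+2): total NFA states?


Syntax tree has 5 char leaf(s), 2 union(s), 1 star(s)
chars contribute 5×2 = 10; each union adds +2; each star adds +2
Total: 10 + 4 + 2 = 16 states


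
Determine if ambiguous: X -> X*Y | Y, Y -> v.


precedence layered via separate nonterminal Y: deterministic
Unambiguous


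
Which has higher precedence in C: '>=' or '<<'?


'<<' is shift (level 8); '>=' is relational (level 7)
Higher level binds tighter
'<<' has higher precedence than '>='


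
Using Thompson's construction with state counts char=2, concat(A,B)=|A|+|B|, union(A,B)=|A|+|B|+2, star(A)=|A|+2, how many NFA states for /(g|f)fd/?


Syntax tree has 4 char leaf(s), 1 union(s), 0 star(s)
chars contribute 4×2 = 8; each union adds +2; each star adds +2
Total: 8 + 2 + 0 = 10 states


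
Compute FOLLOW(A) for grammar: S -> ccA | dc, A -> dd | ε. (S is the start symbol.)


$ ∈ FOLLOW(S). For each A -> αBβ: add FIRST(β)\{ε} to FOLLOW(B); if β nullable, add FOLLOW(A).
FOLLOW(A) = {$}


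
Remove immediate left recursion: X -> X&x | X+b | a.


Left-recursive alternatives: X&x, X+b; non-recursive: a
Introduce X': X -> aX', X' -> &xX' | +bX' | ε


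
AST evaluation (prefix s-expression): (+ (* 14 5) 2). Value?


Evaluate inner: (* 14 5) = 70
Evaluate root: (+ 70 2) = 72
Result: 72


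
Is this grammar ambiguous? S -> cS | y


right-linear, alternatives start with distinct terminals 'c' vs 'y': unique leftmost derivation
Unambiguous


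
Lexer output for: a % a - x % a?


Scan left to right, longest-match per lexeme
Tokens: ID(a), OP(%), ID(a), OP(-), ID(x), OP(%), ID(a)


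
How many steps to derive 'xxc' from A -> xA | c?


Derivation: A => xA => xxA => xxc
Steps: 3


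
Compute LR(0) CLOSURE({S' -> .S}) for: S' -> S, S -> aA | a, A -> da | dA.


Start: S' -> .S
For each item with dot before a nonterminal B, add B -> .γ for every B-production
Closure: [S' -> .S, S -> .aA, S -> .a]


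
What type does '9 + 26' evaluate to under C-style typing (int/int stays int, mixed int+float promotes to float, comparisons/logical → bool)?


Operand types: int + int
Rule: mixed int/float promotes to float; int/int stays int
Result type: int


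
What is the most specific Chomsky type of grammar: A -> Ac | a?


Left-linear: every RHS is a terminal or one nonterminal followed by a terminal
Classification: Type 3 (Regular)


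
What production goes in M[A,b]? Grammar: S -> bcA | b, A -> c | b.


For [A, b]: 'b' ∈ FIRST(b)
Entry: A -> b


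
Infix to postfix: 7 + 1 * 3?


* has higher precedence, evaluate 1*3 first
Postfix: 7 1 3 * +


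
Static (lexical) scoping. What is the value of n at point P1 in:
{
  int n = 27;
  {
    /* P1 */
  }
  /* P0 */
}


P1's block does not declare n; resolves to the enclosing declaration at depth 0
n = 27


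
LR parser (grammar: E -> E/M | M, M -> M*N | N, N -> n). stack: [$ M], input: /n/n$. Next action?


lookahead ∉ {*} so M won't extend; reduce E -> M
Action: reduce (E -> M)


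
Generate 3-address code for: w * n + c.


Break into single-operator statements:
t1 = w * n
t2 = t1 + c


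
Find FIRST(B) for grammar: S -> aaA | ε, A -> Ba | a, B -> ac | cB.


Per alternative of B: FIRST(ac) = {a}; FIRST(cB) = {c}
FIRST(B) = {a, c}


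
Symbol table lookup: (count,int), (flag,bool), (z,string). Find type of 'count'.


Lookup 'count' → type int


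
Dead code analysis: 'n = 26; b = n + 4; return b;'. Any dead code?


n is read by b's definition; b is returned
No dead code


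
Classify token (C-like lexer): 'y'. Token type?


Pattern: letter/underscore followed by alphanumerics, not a keyword
Type: IDENTIFIER


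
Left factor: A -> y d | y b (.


Common prefix: 'y'
Factored: A -> y A', A' -> d | b (


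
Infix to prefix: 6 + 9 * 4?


'*' binds tighter: tree is (+ 6 (* 9 4))
Prefix: + 6 * 9 4


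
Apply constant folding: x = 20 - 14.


20 - 14 = 6 at compile time
Optimized: x = 6


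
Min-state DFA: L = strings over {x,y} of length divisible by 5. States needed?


Track length mod 5: states 0..4, accept at 0
Minimal DFA: 5 states


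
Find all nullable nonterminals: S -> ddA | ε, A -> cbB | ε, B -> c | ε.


A nonterminal is nullable iff some alternative derives ε (directly, or every symbol in it is nullable)
Nullable: {A, B, S}


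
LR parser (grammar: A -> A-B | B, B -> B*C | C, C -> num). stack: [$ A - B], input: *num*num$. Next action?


'*' can extend B; shift to build B -> B*C
Action: shift


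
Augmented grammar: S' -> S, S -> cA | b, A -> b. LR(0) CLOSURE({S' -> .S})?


Start: S' -> .S
For each item with dot before a nonterminal B, add B -> .γ for every B-production
Closure: [S' -> .S, S -> .cA, S -> .b]


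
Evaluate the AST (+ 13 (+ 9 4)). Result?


Evaluate inner: (+ 9 4) = 13
Evaluate root: (+ 13 13) = 26
Result: 26


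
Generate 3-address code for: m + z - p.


Break into single-operator statements:
t1 = m + z
t2 = t1 - p


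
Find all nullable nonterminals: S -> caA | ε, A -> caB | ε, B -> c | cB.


A nonterminal is nullable iff some alternative derives ε (directly, or every symbol in it is nullable)
Nullable: {A, S}


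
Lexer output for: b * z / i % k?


Scan left to right, longest-match per lexeme
Tokens: ID(b), OP(*), ID(z), OP(/), ID(i), OP(%), ID(k)


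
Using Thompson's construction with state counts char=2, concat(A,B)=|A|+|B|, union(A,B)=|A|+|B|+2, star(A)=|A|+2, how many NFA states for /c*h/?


Syntax tree has 2 char leaf(s), 0 union(s), 1 star(s)
chars contribute 2×2 = 4; each union adds +2; each star adds +2
Total: 4 + 0 + 2 = 6 states


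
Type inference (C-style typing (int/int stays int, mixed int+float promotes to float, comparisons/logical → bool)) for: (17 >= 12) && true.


Operand types: bool && bool
Rule: logical operators take bool operands and yield bool
Result type: bool


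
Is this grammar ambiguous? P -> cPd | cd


balanced c^n…d^n: each string has a unique parse
Unambiguous


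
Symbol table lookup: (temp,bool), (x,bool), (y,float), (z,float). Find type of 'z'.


Lookup 'z' → type float


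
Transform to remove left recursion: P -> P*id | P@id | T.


Left-recursive alternatives: P*id, P@id; non-recursive: T
Introduce P': P -> TP', P' -> *idP' | @idP' | ε


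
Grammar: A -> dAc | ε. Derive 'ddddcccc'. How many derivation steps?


Derivation: A => dAc => ddAcc => dddAccc => ddddAcccc => ddddcccc
Steps: 5


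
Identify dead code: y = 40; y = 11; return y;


first assignment to y is overwritten before any read
Dead: 'y = 40'


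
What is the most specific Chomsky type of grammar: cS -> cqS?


LHS has context (more than one symbol) and |LHS| ≤ |RHS|
Classification: Type 1 (Context-Sensitive)


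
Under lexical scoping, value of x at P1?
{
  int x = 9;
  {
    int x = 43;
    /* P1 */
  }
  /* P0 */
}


x declared in the same block as P1
x = 43


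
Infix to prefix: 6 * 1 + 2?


left-to-right (same/higher precedence on left): tree is (+ (* 6 1) 2)
Prefix: + * 6 1 2


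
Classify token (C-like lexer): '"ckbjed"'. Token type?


Pattern: double-quoted sequence
Type: STRING_LITERAL


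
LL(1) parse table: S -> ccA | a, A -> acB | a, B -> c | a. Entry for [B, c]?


For [B, c]: 'c' ∈ FIRST(c)
Entry: B -> c


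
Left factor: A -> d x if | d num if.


Common prefix: 'd'
Factored: A -> d A', A' -> x if | num if


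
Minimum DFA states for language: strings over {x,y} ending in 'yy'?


Track the longest suffix of input matching a prefix of 'yy': 3 classes (prefixes of length 0..2)
Minimal DFA: 3 states


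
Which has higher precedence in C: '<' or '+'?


'+' is additive (level 9); '<' is relational (level 7)
Higher level binds tighter
'+' has higher precedence than '<'


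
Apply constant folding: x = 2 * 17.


2 * 17 = 34 at compile time
Optimized: x = 34


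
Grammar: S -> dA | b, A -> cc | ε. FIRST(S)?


Per alternative of S: FIRST(dA) = {d}; FIRST(b) = {b}
FIRST(S) = {b, d}


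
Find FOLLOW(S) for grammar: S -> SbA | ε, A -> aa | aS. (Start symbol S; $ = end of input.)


$ ∈ FOLLOW(S). For each A -> αBβ: add FIRST(β)\{ε} to FOLLOW(B); if β nullable, add FOLLOW(A).
FOLLOW(S) = {$, b}


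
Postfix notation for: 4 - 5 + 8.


Left to right (same or higher precedence on left)
Postfix: 4 5 - 8 +


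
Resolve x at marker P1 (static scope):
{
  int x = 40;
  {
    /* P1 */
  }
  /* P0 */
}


P1's block does not declare x; resolves to the enclosing declaration at depth 0
x = 40


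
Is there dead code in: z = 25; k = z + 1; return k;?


z is read by k's definition; k is returned
No dead code


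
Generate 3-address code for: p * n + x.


Break into single-operator statements:
t1 = p * n
t2 = t1 + x


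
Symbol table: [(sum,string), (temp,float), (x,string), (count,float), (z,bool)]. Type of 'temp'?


Lookup 'temp' → type float


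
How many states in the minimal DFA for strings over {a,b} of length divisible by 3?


Track length mod 3: states 0..2, accept at 0
Minimal DFA: 3 states


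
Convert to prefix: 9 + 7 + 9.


left-to-right (same/higher precedence on left): tree is (+ (+ 9 7) 9)
Prefix: + + 9 7 9


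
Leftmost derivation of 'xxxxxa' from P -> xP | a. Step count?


Derivation: P => xP => xxP => xxxP => xxxxP => xxxxxP => xxxxxa
Steps: 6


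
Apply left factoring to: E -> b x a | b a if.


Common prefix: 'b'
Factored: E -> b E', E' -> x a | a if


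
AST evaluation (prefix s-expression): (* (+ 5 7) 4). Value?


Evaluate inner: (+ 5 7) = 12
Evaluate root: (* 12 4) = 48
Result: 48


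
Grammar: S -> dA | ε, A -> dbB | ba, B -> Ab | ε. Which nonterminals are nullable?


A nonterminal is nullable iff some alternative derives ε (directly, or every symbol in it is nullable)
Nullable: {B, S}


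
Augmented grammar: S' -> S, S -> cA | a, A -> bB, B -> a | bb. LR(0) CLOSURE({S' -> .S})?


Start: S' -> .S
For each item with dot before a nonterminal B, add B -> .γ for every B-production
Closure: [S' -> .S, S -> .cA, S -> .a]


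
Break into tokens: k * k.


Scan left to right, longest-match per lexeme
Tokens: ID(k), OP(*), ID(k)


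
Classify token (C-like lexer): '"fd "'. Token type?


Pattern: double-quoted sequence
Type: STRING_LITERAL


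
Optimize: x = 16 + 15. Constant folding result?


16 + 15 = 31 at compile time
Optimized: x = 31


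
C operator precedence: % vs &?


'%' is multiplicative (level 10); '&' is bitwise AND (level 5)
Higher level binds tighter
'%' has higher precedence than '&'


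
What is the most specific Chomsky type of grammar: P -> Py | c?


Left-linear: every RHS is a terminal or one nonterminal followed by a terminal
Classification: Type 3 (Regular)


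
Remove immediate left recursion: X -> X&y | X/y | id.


Left-recursive alternatives: X&y, X/y; non-recursive: id
Introduce X': X -> idX', X' -> &yX' | /yX' | ε


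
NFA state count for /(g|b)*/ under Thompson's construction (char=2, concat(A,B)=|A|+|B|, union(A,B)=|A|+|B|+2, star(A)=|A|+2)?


Syntax tree has 2 char leaf(s), 1 union(s), 1 star(s)
chars contribute 2×2 = 4; each union adds +2; each star adds +2
Total: 4 + 2 + 2 = 8 states


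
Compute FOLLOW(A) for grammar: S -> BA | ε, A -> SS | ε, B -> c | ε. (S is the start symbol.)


$ ∈ FOLLOW(S). For each A -> αBβ: add FIRST(β)\{ε} to FOLLOW(B); if β nullable, add FOLLOW(A).
FOLLOW(A) = {$, c}


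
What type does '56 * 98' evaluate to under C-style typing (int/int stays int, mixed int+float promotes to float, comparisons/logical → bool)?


Operand types: int * int
Rule: mixed int/float promotes to float; int/int stays int
Result type: int


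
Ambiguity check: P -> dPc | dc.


balanced d^n…c^n: each string has a unique parse
Unambiguous


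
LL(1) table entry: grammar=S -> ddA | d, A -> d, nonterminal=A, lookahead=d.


For [A, d]: 'd' ∈ FIRST(d)
Entry: A -> d


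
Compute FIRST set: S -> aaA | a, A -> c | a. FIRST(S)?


Per alternative of S: FIRST(aaA) = {a}; FIRST(a) = {a}
FIRST(S) = {a}


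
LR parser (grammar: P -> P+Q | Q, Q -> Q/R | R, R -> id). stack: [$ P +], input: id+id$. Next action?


no handle ('P+' is not any RHS); shift 'id'
Action: shift


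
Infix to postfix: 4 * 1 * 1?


Left to right (same or higher precedence on left)
Postfix: 4 1 * 1 *


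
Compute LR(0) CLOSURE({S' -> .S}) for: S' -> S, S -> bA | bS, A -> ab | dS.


Start: S' -> .S
For each item with dot before a nonterminal B, add B -> .γ for every B-production
Closure: [S' -> .S, S -> .bA, S -> .bS]


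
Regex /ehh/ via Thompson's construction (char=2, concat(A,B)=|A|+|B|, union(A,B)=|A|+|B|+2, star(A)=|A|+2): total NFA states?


Syntax tree has 3 char leaf(s), 0 union(s), 0 star(s)
chars contribute 3×2 = 6; each union adds +2; each star adds +2
Total: 6 + 0 + 0 = 6 states


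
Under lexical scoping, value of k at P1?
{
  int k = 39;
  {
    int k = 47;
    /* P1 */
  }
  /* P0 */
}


k declared in the same block as P1
k = 47


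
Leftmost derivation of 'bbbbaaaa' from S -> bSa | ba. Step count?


Derivation: S => bSa => bbSaa => bbbSaaa => bbbbaaaa
Steps: 4


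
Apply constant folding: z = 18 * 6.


18 * 6 = 108 at compile time
Optimized: z = 108


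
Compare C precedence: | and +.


'+' is additive (level 9); '|' is bitwise OR (level 3)
Higher level binds tighter
'+' has higher precedence than '|'


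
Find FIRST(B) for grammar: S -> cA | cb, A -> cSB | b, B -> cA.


Per alternative of B: FIRST(cA) = {c}
FIRST(B) = {c}


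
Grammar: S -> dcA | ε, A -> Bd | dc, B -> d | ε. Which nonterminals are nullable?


A nonterminal is nullable iff some alternative derives ε (directly, or every symbol in it is nullable)
Nullable: {B, S}


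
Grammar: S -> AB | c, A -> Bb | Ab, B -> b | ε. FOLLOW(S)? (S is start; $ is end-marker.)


$ ∈ FOLLOW(S). For each A -> αBβ: add FIRST(β)\{ε} to FOLLOW(B); if β nullable, add FOLLOW(A).
FOLLOW(S) = {$}


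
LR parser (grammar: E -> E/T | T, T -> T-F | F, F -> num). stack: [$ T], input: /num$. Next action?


lookahead ∉ {-} so T won't extend; reduce E -> T
Action: reduce (E -> T)


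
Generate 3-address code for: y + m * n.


Break into single-operator statements:
t1 = m * n
t2 = y + t1


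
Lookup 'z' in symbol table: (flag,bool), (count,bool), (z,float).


Lookup 'z' → type float


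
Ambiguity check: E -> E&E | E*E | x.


'x&x*x' has two parse trees (no precedence encoded between & and *)
Ambiguous


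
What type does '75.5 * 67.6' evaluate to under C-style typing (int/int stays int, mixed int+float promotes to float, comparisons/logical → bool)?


Operand types: float * float
Rule: mixed int/float promotes to float; int/int stays int
Result type: float


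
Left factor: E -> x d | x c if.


Common prefix: 'x'
Factored: E -> x E', E' -> d | c if


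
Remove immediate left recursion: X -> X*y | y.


Left-recursive alternatives: X*y; non-recursive: y
Introduce X': X -> yX', X' -> *yX' | ε


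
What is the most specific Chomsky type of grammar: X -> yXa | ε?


Single nonterminal LHS, but y^n a^n is not regular
Classification: Type 2 (Context-Free)


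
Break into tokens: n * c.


Scan left to right, longest-match per lexeme
Tokens: ID(n), OP(*), ID(c)


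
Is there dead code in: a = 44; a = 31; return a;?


first assignment to a is overwritten before any read
Dead: 'a = 44'


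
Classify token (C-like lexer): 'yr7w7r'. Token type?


Pattern: letter/underscore followed by alphanumerics, not a keyword
Type: IDENTIFIER


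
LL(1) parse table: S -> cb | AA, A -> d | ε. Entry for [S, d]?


For [S, d]: 'd' ∈ FIRST(AA)
Entry: S -> AA


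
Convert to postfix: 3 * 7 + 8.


Left to right (same or higher precedence on left)
Postfix: 3 7 * 8 +


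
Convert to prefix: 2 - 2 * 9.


'*' binds tighter: tree is (- 2 (* 2 9))
Prefix: - 2 * 2 9


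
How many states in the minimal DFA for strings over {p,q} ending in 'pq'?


Track the longest suffix of input matching a prefix of 'pq': 3 classes (prefixes of length 0..2)
Minimal DFA: 3 states


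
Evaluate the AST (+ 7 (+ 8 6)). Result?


Evaluate inner: (+ 8 6) = 14
Evaluate root: (+ 7 14) = 21
Result: 21


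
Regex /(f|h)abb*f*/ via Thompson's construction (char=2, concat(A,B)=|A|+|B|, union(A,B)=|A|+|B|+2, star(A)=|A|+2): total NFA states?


Syntax tree has 6 char leaf(s), 1 union(s), 2 star(s)
chars contribute 6×2 = 12; each union adds +2; each star adds +2
Total: 12 + 2 + 4 = 18 states


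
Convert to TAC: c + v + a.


Break into single-operator statements:
t1 = c + v
t2 = t1 + a


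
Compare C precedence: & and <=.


'<=' is relational (level 7); '&' is bitwise AND (level 5)
Higher level binds tighter
'<=' has higher precedence than '&'


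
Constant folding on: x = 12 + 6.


12 + 6 = 18 at compile time
Optimized: x = 18


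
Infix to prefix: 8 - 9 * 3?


'*' binds tighter: tree is (- 8 (* 9 3))
Prefix: - 8 * 9 3


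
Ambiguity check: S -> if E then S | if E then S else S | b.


dangling else: 'if E then if E then b else b' parses two ways
Ambiguous


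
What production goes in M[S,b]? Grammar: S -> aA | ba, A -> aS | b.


For [S, b]: 'b' ∈ FIRST(ba)
Entry: S -> ba


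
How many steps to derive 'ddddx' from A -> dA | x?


Derivation: A => dA => ddA => dddA => ddddA => ddddx
Steps: 5


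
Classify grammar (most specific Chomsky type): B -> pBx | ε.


Single nonterminal LHS, but p^n x^n is not regular
Classification: Type 2 (Context-Free)


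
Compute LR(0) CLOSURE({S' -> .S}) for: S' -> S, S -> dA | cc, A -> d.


Start: S' -> .S
For each item with dot before a nonterminal B, add B -> .γ for every B-production
Closure: [S' -> .S, S -> .dA, S -> .cc]


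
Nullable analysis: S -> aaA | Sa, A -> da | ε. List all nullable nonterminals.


A nonterminal is nullable iff some alternative derives ε (directly, or every symbol in it is nullable)
Nullable: {A}


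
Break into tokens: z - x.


Scan left to right, longest-match per lexeme
Tokens: ID(z), OP(-), ID(x)


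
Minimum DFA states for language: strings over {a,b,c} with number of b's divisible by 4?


Track (count of b) mod 4: states 0..3, accept at 0
Minimal DFA: 4 states


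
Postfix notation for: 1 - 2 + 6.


Left to right (same or higher precedence on left)
Postfix: 1 2 - 6 +


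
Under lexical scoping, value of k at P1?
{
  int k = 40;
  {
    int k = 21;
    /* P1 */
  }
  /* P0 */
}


k declared in the same block as P1
k = 21


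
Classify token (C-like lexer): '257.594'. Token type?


Pattern: digits with a decimal point
Type: FLOAT_LITERAL


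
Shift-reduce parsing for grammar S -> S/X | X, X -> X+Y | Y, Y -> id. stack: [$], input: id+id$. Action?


no handle on stack; shift 'id'
Action: shift
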